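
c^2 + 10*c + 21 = (c + 3)*(c + 7)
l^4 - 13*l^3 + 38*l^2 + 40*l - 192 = (l - 8)*(l - 4)*(l - 3)*(l + 2)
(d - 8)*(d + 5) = d^2 - 3*d - 40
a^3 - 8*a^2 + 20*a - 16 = (a - 4)*(a - 2)^2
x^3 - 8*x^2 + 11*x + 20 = (x - 5)*(x - 4)*(x + 1)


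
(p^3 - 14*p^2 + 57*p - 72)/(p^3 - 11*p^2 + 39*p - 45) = (p - 8)/(p - 5)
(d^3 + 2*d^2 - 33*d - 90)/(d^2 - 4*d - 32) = (-d^3 - 2*d^2 + 33*d + 90)/(-d^2 + 4*d + 32)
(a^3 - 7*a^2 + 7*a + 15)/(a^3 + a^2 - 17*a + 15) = (a^2 - 4*a - 5)/(a^2 + 4*a - 5)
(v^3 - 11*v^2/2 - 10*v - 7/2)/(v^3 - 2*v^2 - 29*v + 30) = (2*v^3 - 11*v^2 - 20*v - 7)/(2*(v^3 - 2*v^2 - 29*v + 30))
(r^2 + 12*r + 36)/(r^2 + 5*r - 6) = (r + 6)/(r - 1)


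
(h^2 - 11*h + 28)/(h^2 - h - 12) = (h - 7)/(h + 3)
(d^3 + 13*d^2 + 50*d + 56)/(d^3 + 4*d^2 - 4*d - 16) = (d + 7)/(d - 2)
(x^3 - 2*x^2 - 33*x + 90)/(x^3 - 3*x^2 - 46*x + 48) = (x^2 - 8*x + 15)/(x^2 - 9*x + 8)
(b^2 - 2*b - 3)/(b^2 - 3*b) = (b + 1)/b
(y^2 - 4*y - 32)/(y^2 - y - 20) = (y - 8)/(y - 5)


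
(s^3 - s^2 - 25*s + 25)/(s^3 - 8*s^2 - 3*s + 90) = (s^2 + 4*s - 5)/(s^2 - 3*s - 18)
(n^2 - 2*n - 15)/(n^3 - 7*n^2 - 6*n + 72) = (n - 5)/(n^2 - 10*n + 24)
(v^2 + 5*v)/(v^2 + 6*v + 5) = v/(v + 1)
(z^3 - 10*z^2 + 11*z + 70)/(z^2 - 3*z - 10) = z - 7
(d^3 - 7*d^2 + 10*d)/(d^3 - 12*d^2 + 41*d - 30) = d*(d - 2)/(d^2 - 7*d + 6)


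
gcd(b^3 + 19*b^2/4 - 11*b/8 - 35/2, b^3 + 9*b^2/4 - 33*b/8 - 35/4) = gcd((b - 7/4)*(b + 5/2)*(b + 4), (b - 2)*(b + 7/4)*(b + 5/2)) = b + 5/2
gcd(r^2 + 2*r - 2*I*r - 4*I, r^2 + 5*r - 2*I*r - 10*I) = r - 2*I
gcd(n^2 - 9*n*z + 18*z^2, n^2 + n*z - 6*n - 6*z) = 1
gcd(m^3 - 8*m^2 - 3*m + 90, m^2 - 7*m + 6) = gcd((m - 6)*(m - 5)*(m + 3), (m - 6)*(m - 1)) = m - 6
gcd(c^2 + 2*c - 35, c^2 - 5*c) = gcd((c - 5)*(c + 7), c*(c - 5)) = c - 5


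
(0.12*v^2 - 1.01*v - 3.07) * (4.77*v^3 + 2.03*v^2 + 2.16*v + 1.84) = 0.5724*v^5 - 4.5741*v^4 - 16.435*v^3 - 8.1929*v^2 - 8.4896*v - 5.6488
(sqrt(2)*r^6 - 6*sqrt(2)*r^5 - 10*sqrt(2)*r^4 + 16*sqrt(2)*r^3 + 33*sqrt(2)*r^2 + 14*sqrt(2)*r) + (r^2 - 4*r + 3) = sqrt(2)*r^6 - 6*sqrt(2)*r^5 - 10*sqrt(2)*r^4 + 16*sqrt(2)*r^3 + r^2 + 33*sqrt(2)*r^2 - 4*r + 14*sqrt(2)*r + 3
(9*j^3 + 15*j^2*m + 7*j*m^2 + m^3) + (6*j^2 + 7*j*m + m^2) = 9*j^3 + 15*j^2*m + 6*j^2 + 7*j*m^2 + 7*j*m + m^3 + m^2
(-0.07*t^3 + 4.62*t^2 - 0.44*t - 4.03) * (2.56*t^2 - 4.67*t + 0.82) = -0.1792*t^5 + 12.1541*t^4 - 22.7592*t^3 - 4.4736*t^2 + 18.4593*t - 3.3046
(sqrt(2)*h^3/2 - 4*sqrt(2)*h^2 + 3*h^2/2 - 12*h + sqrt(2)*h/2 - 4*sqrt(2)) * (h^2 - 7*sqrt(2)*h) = sqrt(2)*h^5/2 - 4*sqrt(2)*h^4 - 11*h^4/2 - 10*sqrt(2)*h^3 + 44*h^3 - 7*h^2 + 80*sqrt(2)*h^2 + 56*h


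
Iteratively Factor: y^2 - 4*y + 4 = (y - 2)*(y - 2)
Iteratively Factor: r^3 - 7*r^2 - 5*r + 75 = (r - 5)*(r^2 - 2*r - 15) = (r - 5)*(r + 3)*(r - 5)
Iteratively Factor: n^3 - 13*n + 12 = (n + 4)*(n^2 - 4*n + 3) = (n - 1)*(n + 4)*(n - 3)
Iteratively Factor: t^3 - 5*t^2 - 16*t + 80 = (t - 5)*(t^2 - 16) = (t - 5)*(t - 4)*(t + 4)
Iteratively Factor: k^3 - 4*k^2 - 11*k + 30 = (k + 3)*(k^2 - 7*k + 10) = (k - 5)*(k + 3)*(k - 2)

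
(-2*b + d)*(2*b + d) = -4*b^2 + d^2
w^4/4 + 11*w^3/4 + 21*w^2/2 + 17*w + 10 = (w/2 + 1)^2*(w + 2)*(w + 5)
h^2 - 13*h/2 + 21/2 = (h - 7/2)*(h - 3)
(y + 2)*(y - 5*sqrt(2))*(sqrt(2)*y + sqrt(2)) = sqrt(2)*y^3 - 10*y^2 + 3*sqrt(2)*y^2 - 30*y + 2*sqrt(2)*y - 20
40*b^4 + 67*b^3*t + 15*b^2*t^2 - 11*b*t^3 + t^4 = (-8*b + t)*(-5*b + t)*(b + t)^2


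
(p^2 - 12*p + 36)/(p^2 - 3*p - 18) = (p - 6)/(p + 3)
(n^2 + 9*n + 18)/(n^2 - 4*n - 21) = (n + 6)/(n - 7)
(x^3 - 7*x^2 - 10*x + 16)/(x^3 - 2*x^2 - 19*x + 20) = (x^2 - 6*x - 16)/(x^2 - x - 20)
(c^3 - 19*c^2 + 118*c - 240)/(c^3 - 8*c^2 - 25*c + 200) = (c - 6)/(c + 5)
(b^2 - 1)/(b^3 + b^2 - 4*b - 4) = (b - 1)/(b^2 - 4)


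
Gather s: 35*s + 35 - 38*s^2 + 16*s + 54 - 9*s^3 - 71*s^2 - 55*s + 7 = -9*s^3 - 109*s^2 - 4*s + 96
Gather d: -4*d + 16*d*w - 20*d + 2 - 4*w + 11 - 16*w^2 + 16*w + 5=d*(16*w - 24) - 16*w^2 + 12*w + 18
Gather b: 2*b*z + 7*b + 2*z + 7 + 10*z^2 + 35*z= b*(2*z + 7) + 10*z^2 + 37*z + 7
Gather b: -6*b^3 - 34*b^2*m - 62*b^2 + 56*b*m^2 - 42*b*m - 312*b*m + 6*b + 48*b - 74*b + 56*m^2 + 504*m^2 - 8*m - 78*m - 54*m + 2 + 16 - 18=-6*b^3 + b^2*(-34*m - 62) + b*(56*m^2 - 354*m - 20) + 560*m^2 - 140*m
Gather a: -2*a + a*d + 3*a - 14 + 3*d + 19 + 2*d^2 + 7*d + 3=a*(d + 1) + 2*d^2 + 10*d + 8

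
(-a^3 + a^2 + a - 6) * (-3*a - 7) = 3*a^4 + 4*a^3 - 10*a^2 + 11*a + 42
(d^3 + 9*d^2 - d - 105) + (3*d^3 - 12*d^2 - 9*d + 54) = 4*d^3 - 3*d^2 - 10*d - 51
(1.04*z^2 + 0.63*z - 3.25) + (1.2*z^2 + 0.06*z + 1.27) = 2.24*z^2 + 0.69*z - 1.98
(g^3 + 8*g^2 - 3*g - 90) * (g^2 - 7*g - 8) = g^5 + g^4 - 67*g^3 - 133*g^2 + 654*g + 720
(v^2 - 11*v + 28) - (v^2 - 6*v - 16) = 44 - 5*v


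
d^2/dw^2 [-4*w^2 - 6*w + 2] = -8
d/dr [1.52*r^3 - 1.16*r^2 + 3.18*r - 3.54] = 4.56*r^2 - 2.32*r + 3.18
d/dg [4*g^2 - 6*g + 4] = 8*g - 6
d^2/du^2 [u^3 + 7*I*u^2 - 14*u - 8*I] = 6*u + 14*I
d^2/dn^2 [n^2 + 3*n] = 2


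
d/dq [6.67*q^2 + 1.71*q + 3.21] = 13.34*q + 1.71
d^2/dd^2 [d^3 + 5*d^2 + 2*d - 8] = 6*d + 10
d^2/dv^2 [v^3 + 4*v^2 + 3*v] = 6*v + 8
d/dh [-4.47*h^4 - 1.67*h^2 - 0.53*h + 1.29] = -17.88*h^3 - 3.34*h - 0.53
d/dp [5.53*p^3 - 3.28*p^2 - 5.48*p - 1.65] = 16.59*p^2 - 6.56*p - 5.48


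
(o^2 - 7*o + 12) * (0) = 0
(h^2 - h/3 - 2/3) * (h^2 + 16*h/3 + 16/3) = h^4 + 5*h^3 + 26*h^2/9 - 16*h/3 - 32/9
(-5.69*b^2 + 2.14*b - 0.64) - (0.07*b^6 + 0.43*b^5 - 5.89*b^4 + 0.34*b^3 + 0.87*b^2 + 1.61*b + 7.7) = -0.07*b^6 - 0.43*b^5 + 5.89*b^4 - 0.34*b^3 - 6.56*b^2 + 0.53*b - 8.34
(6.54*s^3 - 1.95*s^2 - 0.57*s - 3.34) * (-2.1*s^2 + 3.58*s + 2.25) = -13.734*s^5 + 27.5082*s^4 + 8.931*s^3 + 0.5859*s^2 - 13.2397*s - 7.515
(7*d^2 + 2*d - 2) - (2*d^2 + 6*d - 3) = 5*d^2 - 4*d + 1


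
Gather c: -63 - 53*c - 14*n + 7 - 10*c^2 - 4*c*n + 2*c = -10*c^2 + c*(-4*n - 51) - 14*n - 56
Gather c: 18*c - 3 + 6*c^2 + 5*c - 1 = 6*c^2 + 23*c - 4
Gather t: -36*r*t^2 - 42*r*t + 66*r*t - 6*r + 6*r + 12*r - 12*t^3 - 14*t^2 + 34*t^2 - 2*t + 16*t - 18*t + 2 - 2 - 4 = 12*r - 12*t^3 + t^2*(20 - 36*r) + t*(24*r - 4) - 4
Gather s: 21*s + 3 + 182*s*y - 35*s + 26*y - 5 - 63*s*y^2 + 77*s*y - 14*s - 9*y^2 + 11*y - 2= s*(-63*y^2 + 259*y - 28) - 9*y^2 + 37*y - 4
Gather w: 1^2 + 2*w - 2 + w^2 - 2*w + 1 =w^2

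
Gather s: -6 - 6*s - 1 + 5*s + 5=-s - 2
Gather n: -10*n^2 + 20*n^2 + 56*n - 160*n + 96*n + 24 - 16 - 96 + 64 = 10*n^2 - 8*n - 24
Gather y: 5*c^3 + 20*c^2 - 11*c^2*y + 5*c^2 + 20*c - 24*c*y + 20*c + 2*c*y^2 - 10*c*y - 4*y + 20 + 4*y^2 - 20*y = 5*c^3 + 25*c^2 + 40*c + y^2*(2*c + 4) + y*(-11*c^2 - 34*c - 24) + 20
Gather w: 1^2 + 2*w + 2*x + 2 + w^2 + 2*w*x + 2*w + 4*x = w^2 + w*(2*x + 4) + 6*x + 3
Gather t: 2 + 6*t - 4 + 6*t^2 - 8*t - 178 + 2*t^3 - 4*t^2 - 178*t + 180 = 2*t^3 + 2*t^2 - 180*t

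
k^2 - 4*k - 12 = (k - 6)*(k + 2)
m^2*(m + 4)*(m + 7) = m^4 + 11*m^3 + 28*m^2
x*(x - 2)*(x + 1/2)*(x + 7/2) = x^4 + 2*x^3 - 25*x^2/4 - 7*x/2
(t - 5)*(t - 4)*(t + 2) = t^3 - 7*t^2 + 2*t + 40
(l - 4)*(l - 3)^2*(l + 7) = l^4 - 3*l^3 - 37*l^2 + 195*l - 252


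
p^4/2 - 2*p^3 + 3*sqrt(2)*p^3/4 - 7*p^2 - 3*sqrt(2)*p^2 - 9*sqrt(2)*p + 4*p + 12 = (p/2 + sqrt(2))*(p - 6)*(p + 2)*(p - sqrt(2)/2)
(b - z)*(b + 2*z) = b^2 + b*z - 2*z^2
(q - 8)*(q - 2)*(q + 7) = q^3 - 3*q^2 - 54*q + 112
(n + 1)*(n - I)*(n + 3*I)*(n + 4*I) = n^4 + n^3 + 6*I*n^3 - 5*n^2 + 6*I*n^2 - 5*n + 12*I*n + 12*I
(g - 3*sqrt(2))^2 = g^2 - 6*sqrt(2)*g + 18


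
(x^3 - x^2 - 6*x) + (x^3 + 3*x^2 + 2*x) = 2*x^3 + 2*x^2 - 4*x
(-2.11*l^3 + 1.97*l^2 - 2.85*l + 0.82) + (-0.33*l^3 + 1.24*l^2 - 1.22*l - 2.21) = -2.44*l^3 + 3.21*l^2 - 4.07*l - 1.39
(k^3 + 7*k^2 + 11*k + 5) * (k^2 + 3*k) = k^5 + 10*k^4 + 32*k^3 + 38*k^2 + 15*k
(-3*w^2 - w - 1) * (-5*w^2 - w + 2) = 15*w^4 + 8*w^3 - w - 2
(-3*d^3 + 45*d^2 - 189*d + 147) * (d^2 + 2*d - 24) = -3*d^5 + 39*d^4 - 27*d^3 - 1311*d^2 + 4830*d - 3528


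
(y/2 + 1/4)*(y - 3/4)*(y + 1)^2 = y^4/2 + 7*y^3/8 + y^2/16 - y/2 - 3/16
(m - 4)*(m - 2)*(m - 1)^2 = m^4 - 8*m^3 + 21*m^2 - 22*m + 8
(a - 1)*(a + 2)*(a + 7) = a^3 + 8*a^2 + 5*a - 14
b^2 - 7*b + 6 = (b - 6)*(b - 1)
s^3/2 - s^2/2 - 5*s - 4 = (s/2 + 1/2)*(s - 4)*(s + 2)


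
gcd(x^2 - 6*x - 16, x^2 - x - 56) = x - 8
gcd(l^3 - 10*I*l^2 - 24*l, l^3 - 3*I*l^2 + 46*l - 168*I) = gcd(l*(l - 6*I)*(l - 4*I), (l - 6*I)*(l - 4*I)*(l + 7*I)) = l^2 - 10*I*l - 24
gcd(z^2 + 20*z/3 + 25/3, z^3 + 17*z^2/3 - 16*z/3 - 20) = z + 5/3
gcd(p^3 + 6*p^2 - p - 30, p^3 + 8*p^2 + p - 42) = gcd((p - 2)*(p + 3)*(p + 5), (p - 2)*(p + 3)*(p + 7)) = p^2 + p - 6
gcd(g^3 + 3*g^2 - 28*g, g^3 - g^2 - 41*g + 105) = g + 7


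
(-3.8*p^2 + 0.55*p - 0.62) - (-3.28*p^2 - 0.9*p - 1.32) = -0.52*p^2 + 1.45*p + 0.7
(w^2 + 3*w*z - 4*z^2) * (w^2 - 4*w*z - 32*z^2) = w^4 - w^3*z - 48*w^2*z^2 - 80*w*z^3 + 128*z^4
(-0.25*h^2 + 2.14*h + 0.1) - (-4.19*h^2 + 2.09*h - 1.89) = 3.94*h^2 + 0.0500000000000003*h + 1.99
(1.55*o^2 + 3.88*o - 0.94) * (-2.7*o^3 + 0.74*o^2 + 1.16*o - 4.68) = -4.185*o^5 - 9.329*o^4 + 7.2072*o^3 - 3.4488*o^2 - 19.2488*o + 4.3992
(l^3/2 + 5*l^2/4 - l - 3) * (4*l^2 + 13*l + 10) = 2*l^5 + 23*l^4/2 + 69*l^3/4 - 25*l^2/2 - 49*l - 30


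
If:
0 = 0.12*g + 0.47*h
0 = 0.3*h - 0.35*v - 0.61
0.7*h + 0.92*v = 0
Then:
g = -4.22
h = 1.08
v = -0.82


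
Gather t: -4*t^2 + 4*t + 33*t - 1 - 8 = -4*t^2 + 37*t - 9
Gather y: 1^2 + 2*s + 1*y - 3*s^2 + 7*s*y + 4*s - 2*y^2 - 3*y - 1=-3*s^2 + 6*s - 2*y^2 + y*(7*s - 2)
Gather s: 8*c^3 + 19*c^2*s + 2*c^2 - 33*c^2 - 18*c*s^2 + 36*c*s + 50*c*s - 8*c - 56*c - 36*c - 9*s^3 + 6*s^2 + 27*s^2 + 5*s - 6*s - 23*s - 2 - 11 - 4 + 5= 8*c^3 - 31*c^2 - 100*c - 9*s^3 + s^2*(33 - 18*c) + s*(19*c^2 + 86*c - 24) - 12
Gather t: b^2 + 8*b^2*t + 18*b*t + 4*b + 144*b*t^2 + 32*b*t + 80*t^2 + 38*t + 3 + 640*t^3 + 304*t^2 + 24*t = b^2 + 4*b + 640*t^3 + t^2*(144*b + 384) + t*(8*b^2 + 50*b + 62) + 3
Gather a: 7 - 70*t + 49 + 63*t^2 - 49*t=63*t^2 - 119*t + 56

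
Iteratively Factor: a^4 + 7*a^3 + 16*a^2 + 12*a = (a + 3)*(a^3 + 4*a^2 + 4*a) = (a + 2)*(a + 3)*(a^2 + 2*a) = (a + 2)^2*(a + 3)*(a)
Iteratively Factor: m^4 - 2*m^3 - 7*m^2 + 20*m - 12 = (m + 3)*(m^3 - 5*m^2 + 8*m - 4) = (m - 2)*(m + 3)*(m^2 - 3*m + 2) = (m - 2)*(m - 1)*(m + 3)*(m - 2)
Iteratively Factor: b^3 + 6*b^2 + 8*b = (b + 4)*(b^2 + 2*b) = (b + 2)*(b + 4)*(b)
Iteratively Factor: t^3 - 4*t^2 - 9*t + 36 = (t - 4)*(t^2 - 9) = (t - 4)*(t - 3)*(t + 3)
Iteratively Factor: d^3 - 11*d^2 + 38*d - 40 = (d - 2)*(d^2 - 9*d + 20) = (d - 4)*(d - 2)*(d - 5)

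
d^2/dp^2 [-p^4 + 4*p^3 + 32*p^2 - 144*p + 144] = -12*p^2 + 24*p + 64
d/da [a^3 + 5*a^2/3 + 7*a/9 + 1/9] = 3*a^2 + 10*a/3 + 7/9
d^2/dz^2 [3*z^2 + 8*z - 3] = 6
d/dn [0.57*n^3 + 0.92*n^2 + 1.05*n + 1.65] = 1.71*n^2 + 1.84*n + 1.05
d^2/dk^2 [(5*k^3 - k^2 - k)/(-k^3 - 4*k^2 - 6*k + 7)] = 2*(21*k^6 + 93*k^5 - 216*k^4 - 285*k^3 + 756*k^2 - 651*k + 91)/(k^9 + 12*k^8 + 66*k^7 + 187*k^6 + 228*k^5 - 156*k^4 - 645*k^3 - 168*k^2 + 882*k - 343)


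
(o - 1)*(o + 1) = o^2 - 1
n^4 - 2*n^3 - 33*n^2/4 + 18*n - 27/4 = (n - 3)*(n - 3/2)*(n - 1/2)*(n + 3)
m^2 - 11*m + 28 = (m - 7)*(m - 4)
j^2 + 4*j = j*(j + 4)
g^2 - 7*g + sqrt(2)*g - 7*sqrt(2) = (g - 7)*(g + sqrt(2))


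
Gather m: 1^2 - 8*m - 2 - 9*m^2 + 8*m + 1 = -9*m^2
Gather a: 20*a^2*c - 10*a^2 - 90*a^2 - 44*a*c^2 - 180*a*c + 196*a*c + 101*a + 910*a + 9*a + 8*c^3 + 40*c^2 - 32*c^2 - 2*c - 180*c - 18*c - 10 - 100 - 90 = a^2*(20*c - 100) + a*(-44*c^2 + 16*c + 1020) + 8*c^3 + 8*c^2 - 200*c - 200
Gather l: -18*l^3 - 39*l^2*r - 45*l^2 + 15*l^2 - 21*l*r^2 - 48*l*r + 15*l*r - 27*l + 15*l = -18*l^3 + l^2*(-39*r - 30) + l*(-21*r^2 - 33*r - 12)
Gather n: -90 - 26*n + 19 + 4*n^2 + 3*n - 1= 4*n^2 - 23*n - 72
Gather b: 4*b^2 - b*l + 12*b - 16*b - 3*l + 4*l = 4*b^2 + b*(-l - 4) + l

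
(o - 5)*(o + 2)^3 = o^4 + o^3 - 18*o^2 - 52*o - 40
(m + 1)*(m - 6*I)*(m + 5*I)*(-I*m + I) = -I*m^4 - m^3 - 29*I*m^2 + m + 30*I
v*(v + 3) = v^2 + 3*v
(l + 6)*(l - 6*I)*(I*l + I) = I*l^3 + 6*l^2 + 7*I*l^2 + 42*l + 6*I*l + 36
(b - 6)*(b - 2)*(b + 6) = b^3 - 2*b^2 - 36*b + 72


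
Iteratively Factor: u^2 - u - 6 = (u - 3)*(u + 2)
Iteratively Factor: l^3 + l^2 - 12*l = (l)*(l^2 + l - 12) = l*(l - 3)*(l + 4)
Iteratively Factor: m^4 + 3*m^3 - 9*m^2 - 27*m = (m)*(m^3 + 3*m^2 - 9*m - 27) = m*(m + 3)*(m^2 - 9) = m*(m + 3)^2*(m - 3)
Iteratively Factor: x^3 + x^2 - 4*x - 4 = (x + 2)*(x^2 - x - 2) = (x + 1)*(x + 2)*(x - 2)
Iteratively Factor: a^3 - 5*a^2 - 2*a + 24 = (a - 4)*(a^2 - a - 6) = (a - 4)*(a - 3)*(a + 2)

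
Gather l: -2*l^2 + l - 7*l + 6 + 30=-2*l^2 - 6*l + 36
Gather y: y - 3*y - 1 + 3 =2 - 2*y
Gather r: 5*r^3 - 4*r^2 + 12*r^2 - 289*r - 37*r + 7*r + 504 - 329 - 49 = 5*r^3 + 8*r^2 - 319*r + 126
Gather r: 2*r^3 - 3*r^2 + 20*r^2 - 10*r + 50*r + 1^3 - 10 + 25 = 2*r^3 + 17*r^2 + 40*r + 16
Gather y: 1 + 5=6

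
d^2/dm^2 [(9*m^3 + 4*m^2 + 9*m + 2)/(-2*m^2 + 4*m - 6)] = 2*(-13*m^3 + 96*m^2 - 75*m - 46)/(m^6 - 6*m^5 + 21*m^4 - 44*m^3 + 63*m^2 - 54*m + 27)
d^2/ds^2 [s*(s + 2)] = 2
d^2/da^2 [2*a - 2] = 0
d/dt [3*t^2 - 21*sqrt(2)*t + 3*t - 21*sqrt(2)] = 6*t - 21*sqrt(2) + 3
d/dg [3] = 0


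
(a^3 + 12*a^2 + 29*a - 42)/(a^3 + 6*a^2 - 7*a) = (a + 6)/a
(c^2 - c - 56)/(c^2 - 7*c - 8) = (c + 7)/(c + 1)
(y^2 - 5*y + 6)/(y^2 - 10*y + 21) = (y - 2)/(y - 7)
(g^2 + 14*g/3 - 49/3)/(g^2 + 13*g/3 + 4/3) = (3*g^2 + 14*g - 49)/(3*g^2 + 13*g + 4)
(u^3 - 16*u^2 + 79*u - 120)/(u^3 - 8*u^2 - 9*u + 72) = (u - 5)/(u + 3)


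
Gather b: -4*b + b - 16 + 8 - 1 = -3*b - 9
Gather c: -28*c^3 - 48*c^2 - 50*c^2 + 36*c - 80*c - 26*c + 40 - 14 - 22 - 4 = -28*c^3 - 98*c^2 - 70*c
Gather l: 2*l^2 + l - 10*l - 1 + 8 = 2*l^2 - 9*l + 7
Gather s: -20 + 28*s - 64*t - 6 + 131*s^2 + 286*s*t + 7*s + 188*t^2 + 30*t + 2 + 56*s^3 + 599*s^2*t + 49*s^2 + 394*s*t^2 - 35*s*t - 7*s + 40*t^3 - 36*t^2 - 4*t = 56*s^3 + s^2*(599*t + 180) + s*(394*t^2 + 251*t + 28) + 40*t^3 + 152*t^2 - 38*t - 24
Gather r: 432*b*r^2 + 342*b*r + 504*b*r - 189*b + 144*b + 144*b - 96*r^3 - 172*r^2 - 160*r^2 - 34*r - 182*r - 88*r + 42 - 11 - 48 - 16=99*b - 96*r^3 + r^2*(432*b - 332) + r*(846*b - 304) - 33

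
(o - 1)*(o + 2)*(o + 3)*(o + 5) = o^4 + 9*o^3 + 21*o^2 - o - 30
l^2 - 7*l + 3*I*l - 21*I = (l - 7)*(l + 3*I)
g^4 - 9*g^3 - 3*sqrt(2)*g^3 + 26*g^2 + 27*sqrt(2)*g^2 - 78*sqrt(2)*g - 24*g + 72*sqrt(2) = (g - 4)*(g - 3)*(g - 2)*(g - 3*sqrt(2))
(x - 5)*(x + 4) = x^2 - x - 20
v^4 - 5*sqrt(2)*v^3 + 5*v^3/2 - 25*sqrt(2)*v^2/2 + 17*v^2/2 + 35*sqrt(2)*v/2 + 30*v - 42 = (v - 1)*(v + 7/2)*(v - 3*sqrt(2))*(v - 2*sqrt(2))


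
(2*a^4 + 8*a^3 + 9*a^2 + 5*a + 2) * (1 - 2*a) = -4*a^5 - 14*a^4 - 10*a^3 - a^2 + a + 2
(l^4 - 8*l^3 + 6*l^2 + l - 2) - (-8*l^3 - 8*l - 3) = l^4 + 6*l^2 + 9*l + 1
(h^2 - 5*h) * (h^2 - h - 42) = h^4 - 6*h^3 - 37*h^2 + 210*h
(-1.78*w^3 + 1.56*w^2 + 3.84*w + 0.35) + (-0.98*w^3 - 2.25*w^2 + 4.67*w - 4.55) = -2.76*w^3 - 0.69*w^2 + 8.51*w - 4.2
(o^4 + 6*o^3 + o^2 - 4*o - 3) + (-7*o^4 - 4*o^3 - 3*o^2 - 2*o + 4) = -6*o^4 + 2*o^3 - 2*o^2 - 6*o + 1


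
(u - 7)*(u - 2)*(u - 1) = u^3 - 10*u^2 + 23*u - 14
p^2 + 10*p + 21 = (p + 3)*(p + 7)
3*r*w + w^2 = w*(3*r + w)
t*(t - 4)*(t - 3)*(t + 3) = t^4 - 4*t^3 - 9*t^2 + 36*t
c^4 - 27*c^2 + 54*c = c*(c - 3)^2*(c + 6)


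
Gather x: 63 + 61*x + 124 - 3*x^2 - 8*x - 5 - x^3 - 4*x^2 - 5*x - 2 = -x^3 - 7*x^2 + 48*x + 180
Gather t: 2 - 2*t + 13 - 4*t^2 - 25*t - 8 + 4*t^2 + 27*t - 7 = 0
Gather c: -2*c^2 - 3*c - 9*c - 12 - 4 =-2*c^2 - 12*c - 16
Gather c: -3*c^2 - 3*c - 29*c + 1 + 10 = -3*c^2 - 32*c + 11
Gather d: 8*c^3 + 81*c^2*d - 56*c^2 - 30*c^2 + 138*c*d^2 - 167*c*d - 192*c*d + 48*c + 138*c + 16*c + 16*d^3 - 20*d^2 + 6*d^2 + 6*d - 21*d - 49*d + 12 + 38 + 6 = 8*c^3 - 86*c^2 + 202*c + 16*d^3 + d^2*(138*c - 14) + d*(81*c^2 - 359*c - 64) + 56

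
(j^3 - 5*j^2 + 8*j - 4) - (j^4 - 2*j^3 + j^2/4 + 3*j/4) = -j^4 + 3*j^3 - 21*j^2/4 + 29*j/4 - 4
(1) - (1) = 0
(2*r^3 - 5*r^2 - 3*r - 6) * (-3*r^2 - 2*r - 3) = -6*r^5 + 11*r^4 + 13*r^3 + 39*r^2 + 21*r + 18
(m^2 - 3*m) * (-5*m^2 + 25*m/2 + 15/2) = -5*m^4 + 55*m^3/2 - 30*m^2 - 45*m/2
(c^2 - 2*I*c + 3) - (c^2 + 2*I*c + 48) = -4*I*c - 45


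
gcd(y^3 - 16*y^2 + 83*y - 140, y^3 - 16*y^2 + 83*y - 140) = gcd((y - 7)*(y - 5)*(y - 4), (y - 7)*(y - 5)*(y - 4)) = y^3 - 16*y^2 + 83*y - 140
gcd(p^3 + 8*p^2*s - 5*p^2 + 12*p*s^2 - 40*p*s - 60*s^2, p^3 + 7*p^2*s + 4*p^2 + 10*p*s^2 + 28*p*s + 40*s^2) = p + 2*s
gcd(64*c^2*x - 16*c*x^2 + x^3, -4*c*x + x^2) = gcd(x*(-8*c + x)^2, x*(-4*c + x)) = x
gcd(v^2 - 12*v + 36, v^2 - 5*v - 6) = v - 6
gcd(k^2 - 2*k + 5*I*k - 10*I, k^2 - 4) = k - 2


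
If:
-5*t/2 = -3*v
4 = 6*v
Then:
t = 4/5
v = 2/3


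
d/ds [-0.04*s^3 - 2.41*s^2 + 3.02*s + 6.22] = -0.12*s^2 - 4.82*s + 3.02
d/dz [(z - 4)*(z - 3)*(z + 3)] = 3*z^2 - 8*z - 9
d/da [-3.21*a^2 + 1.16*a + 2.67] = 1.16 - 6.42*a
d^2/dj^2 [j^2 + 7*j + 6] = 2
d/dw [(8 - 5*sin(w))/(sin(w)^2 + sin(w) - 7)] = (5*sin(w)^2 - 16*sin(w) + 27)*cos(w)/(sin(w)^2 + sin(w) - 7)^2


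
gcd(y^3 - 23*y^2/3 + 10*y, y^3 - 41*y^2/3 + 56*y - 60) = y^2 - 23*y/3 + 10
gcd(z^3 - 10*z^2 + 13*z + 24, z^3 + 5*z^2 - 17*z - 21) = z^2 - 2*z - 3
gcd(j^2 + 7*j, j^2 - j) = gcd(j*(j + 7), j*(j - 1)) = j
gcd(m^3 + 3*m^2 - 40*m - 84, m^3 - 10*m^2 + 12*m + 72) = m^2 - 4*m - 12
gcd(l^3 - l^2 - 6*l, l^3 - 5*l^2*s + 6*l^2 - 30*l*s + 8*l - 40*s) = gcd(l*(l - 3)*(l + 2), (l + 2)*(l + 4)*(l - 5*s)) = l + 2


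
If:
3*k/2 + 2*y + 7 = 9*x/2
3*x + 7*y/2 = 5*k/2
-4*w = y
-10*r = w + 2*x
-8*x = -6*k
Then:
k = 392/97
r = -581/970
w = -7/97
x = 294/97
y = 28/97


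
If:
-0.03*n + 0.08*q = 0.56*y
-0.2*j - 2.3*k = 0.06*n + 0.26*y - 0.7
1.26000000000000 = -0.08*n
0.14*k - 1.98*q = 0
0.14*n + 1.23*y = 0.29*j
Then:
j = -3.98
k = 0.97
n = -15.75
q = 0.07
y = 0.85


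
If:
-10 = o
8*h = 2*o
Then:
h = -5/2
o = -10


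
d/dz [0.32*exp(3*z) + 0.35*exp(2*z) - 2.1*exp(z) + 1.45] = (0.96*exp(2*z) + 0.7*exp(z) - 2.1)*exp(z)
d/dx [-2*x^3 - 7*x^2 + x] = -6*x^2 - 14*x + 1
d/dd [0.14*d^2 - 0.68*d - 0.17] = 0.28*d - 0.68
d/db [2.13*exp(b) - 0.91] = 2.13*exp(b)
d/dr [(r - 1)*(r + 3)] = 2*r + 2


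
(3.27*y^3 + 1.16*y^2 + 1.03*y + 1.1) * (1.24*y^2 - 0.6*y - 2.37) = 4.0548*y^5 - 0.5236*y^4 - 7.1687*y^3 - 2.0032*y^2 - 3.1011*y - 2.607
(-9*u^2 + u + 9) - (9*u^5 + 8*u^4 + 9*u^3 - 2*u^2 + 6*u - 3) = -9*u^5 - 8*u^4 - 9*u^3 - 7*u^2 - 5*u + 12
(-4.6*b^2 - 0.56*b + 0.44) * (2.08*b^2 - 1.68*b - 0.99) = -9.568*b^4 + 6.5632*b^3 + 6.41*b^2 - 0.1848*b - 0.4356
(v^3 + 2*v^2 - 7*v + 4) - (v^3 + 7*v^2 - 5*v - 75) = -5*v^2 - 2*v + 79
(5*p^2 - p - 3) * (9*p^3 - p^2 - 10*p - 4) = 45*p^5 - 14*p^4 - 76*p^3 - 7*p^2 + 34*p + 12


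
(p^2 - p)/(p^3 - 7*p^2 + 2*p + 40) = p*(p - 1)/(p^3 - 7*p^2 + 2*p + 40)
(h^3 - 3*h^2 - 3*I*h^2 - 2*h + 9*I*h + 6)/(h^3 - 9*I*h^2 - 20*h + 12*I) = (h - 3)/(h - 6*I)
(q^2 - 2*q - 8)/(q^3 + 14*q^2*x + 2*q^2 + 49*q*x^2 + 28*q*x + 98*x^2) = (q - 4)/(q^2 + 14*q*x + 49*x^2)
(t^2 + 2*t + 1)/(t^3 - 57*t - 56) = (t + 1)/(t^2 - t - 56)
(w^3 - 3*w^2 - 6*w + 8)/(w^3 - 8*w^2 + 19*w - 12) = (w + 2)/(w - 3)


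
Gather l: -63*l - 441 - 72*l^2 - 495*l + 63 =-72*l^2 - 558*l - 378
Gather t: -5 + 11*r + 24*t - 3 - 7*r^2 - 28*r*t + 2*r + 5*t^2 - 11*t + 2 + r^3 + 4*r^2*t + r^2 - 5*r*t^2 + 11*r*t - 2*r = r^3 - 6*r^2 + 11*r + t^2*(5 - 5*r) + t*(4*r^2 - 17*r + 13) - 6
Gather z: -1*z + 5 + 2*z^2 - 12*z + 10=2*z^2 - 13*z + 15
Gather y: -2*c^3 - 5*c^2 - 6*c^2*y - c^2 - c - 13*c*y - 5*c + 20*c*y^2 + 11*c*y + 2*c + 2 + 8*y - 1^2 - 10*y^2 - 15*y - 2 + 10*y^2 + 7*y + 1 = -2*c^3 - 6*c^2 + 20*c*y^2 - 4*c + y*(-6*c^2 - 2*c)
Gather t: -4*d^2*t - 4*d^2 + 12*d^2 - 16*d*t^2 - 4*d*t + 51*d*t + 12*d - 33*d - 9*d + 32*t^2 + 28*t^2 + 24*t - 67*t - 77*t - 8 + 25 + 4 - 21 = 8*d^2 - 30*d + t^2*(60 - 16*d) + t*(-4*d^2 + 47*d - 120)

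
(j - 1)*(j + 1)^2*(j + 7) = j^4 + 8*j^3 + 6*j^2 - 8*j - 7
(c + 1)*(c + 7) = c^2 + 8*c + 7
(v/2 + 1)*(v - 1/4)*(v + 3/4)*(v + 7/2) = v^4/2 + 3*v^3 + 153*v^2/32 + 79*v/64 - 21/32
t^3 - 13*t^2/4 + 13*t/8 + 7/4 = (t - 2)*(t - 7/4)*(t + 1/2)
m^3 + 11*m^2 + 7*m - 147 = (m - 3)*(m + 7)^2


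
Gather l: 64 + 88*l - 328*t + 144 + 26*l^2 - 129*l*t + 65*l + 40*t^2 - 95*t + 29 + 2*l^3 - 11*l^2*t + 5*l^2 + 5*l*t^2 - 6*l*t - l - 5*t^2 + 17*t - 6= 2*l^3 + l^2*(31 - 11*t) + l*(5*t^2 - 135*t + 152) + 35*t^2 - 406*t + 231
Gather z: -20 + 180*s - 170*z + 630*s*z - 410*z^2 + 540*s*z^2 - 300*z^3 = 180*s - 300*z^3 + z^2*(540*s - 410) + z*(630*s - 170) - 20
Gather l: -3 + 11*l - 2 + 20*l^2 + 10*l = 20*l^2 + 21*l - 5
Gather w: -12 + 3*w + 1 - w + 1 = 2*w - 10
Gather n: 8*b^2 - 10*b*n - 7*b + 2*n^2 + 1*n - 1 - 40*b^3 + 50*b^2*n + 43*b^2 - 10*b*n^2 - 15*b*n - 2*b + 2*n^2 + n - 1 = -40*b^3 + 51*b^2 - 9*b + n^2*(4 - 10*b) + n*(50*b^2 - 25*b + 2) - 2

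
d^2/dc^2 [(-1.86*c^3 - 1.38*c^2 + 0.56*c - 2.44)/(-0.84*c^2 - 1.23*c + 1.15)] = (-3.5527136788005e-15*c^4 + 5.579604*c^3 + 2.542644*c^2 + 26.639388*c + 14.162892)/(0.592704*c^6 + 2.603664*c^5 + 1.378188*c^4 - 5.268213*c^3 - 1.886805*c^2 + 4.880025*c - 1.520875)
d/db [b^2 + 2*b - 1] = 2*b + 2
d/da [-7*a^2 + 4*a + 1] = 4 - 14*a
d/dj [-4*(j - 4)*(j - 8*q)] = -8*j + 32*q + 16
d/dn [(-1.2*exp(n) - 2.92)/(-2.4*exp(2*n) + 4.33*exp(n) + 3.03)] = (-2.88*exp(2*n) - 14.016*exp(n) + 9.0076)*exp(n)/(5.76*exp(4*n) - 20.784*exp(3*n) + 4.2049*exp(2*n) + 26.2398*exp(n) + 9.1809)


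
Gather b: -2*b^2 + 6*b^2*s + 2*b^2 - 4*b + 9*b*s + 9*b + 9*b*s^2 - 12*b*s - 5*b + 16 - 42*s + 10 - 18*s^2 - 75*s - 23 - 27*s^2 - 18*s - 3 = 6*b^2*s + b*(9*s^2 - 3*s) - 45*s^2 - 135*s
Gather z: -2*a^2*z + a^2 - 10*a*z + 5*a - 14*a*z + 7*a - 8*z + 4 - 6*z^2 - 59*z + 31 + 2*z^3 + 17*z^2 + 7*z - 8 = a^2 + 12*a + 2*z^3 + 11*z^2 + z*(-2*a^2 - 24*a - 60) + 27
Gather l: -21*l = -21*l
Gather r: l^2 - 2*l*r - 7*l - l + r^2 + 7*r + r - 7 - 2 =l^2 - 8*l + r^2 + r*(8 - 2*l) - 9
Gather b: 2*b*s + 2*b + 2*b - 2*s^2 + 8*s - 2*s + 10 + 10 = b*(2*s + 4) - 2*s^2 + 6*s + 20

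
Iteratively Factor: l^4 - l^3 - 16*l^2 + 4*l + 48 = (l - 2)*(l^3 + l^2 - 14*l - 24) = (l - 4)*(l - 2)*(l^2 + 5*l + 6) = (l - 4)*(l - 2)*(l + 3)*(l + 2)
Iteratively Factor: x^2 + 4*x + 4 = (x + 2)*(x + 2)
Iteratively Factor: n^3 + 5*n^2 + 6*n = (n + 3)*(n^2 + 2*n) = (n + 2)*(n + 3)*(n)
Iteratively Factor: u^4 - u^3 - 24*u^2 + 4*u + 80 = (u + 2)*(u^3 - 3*u^2 - 18*u + 40) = (u + 2)*(u + 4)*(u^2 - 7*u + 10) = (u - 2)*(u + 2)*(u + 4)*(u - 5)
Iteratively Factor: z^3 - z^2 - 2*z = (z)*(z^2 - z - 2) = z*(z + 1)*(z - 2)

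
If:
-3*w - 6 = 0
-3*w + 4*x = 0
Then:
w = -2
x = -3/2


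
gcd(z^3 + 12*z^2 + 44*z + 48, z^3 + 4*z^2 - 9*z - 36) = z + 4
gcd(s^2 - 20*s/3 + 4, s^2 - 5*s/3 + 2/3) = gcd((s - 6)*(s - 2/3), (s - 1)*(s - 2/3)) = s - 2/3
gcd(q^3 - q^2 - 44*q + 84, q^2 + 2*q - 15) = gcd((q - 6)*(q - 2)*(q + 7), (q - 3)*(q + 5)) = 1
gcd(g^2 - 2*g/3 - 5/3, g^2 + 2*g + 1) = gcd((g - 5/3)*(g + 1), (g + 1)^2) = g + 1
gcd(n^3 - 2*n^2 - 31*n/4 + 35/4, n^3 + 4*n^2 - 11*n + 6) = n - 1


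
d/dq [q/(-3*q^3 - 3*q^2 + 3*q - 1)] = (6*q^3 + 3*q^2 - 1)/(9*q^6 + 18*q^5 - 9*q^4 - 12*q^3 + 15*q^2 - 6*q + 1)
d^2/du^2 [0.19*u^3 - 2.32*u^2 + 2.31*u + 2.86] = 1.14*u - 4.64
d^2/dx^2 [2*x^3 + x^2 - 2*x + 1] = 12*x + 2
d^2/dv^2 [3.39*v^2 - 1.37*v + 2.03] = 6.78000000000000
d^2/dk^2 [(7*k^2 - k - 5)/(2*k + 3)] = 98/(8*k^3 + 36*k^2 + 54*k + 27)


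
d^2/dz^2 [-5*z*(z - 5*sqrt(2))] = -10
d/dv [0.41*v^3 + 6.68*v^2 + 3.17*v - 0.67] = 1.23*v^2 + 13.36*v + 3.17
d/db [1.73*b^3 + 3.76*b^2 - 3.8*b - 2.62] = 5.19*b^2 + 7.52*b - 3.8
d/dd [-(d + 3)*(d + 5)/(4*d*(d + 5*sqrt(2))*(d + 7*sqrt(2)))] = (d^4 + 16*d^3 - 25*d^2 + 96*sqrt(2)*d^2 + 360*sqrt(2)*d + 1050)/(4*d^2*(d^4 + 24*sqrt(2)*d^3 + 428*d^2 + 1680*sqrt(2)*d + 4900))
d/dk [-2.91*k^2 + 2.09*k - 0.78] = 2.09 - 5.82*k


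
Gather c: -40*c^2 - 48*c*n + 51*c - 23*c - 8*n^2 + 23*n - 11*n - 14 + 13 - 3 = -40*c^2 + c*(28 - 48*n) - 8*n^2 + 12*n - 4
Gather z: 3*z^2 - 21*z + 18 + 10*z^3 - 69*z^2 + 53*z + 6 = 10*z^3 - 66*z^2 + 32*z + 24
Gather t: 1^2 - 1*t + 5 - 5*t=6 - 6*t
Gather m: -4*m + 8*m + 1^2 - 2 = 4*m - 1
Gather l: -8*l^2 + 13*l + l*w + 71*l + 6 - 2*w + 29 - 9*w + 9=-8*l^2 + l*(w + 84) - 11*w + 44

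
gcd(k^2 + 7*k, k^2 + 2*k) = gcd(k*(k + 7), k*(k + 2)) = k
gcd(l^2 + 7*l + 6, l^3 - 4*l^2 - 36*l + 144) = l + 6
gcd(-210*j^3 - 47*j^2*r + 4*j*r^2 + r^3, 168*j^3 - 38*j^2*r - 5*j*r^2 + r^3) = -42*j^2 - j*r + r^2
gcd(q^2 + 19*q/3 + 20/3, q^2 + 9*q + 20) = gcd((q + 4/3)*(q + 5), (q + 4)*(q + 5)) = q + 5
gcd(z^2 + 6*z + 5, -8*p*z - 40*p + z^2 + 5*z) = z + 5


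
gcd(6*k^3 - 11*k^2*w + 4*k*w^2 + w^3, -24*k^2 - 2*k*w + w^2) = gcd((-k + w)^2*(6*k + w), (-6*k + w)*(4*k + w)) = 1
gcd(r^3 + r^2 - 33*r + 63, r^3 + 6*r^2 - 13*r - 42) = r^2 + 4*r - 21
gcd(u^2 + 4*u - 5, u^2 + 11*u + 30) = u + 5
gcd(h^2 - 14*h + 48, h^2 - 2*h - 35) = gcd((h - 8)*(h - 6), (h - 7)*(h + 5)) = 1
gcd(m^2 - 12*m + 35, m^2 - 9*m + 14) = m - 7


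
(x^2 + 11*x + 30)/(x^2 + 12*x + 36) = (x + 5)/(x + 6)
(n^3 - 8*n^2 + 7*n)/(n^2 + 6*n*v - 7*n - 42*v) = n*(n - 1)/(n + 6*v)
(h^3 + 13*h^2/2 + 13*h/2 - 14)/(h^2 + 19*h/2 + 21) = (h^2 + 3*h - 4)/(h + 6)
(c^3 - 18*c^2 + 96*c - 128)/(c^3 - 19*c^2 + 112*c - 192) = (c - 2)/(c - 3)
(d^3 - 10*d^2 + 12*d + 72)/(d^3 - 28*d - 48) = (d - 6)/(d + 4)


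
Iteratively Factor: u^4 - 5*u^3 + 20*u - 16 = (u - 1)*(u^3 - 4*u^2 - 4*u + 16) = (u - 1)*(u + 2)*(u^2 - 6*u + 8) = (u - 4)*(u - 1)*(u + 2)*(u - 2)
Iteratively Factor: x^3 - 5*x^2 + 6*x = (x - 2)*(x^2 - 3*x) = (x - 3)*(x - 2)*(x)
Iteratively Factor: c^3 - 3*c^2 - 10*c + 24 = (c + 3)*(c^2 - 6*c + 8) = (c - 2)*(c + 3)*(c - 4)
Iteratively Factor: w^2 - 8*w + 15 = (w - 5)*(w - 3)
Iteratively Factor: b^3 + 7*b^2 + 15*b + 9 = (b + 1)*(b^2 + 6*b + 9) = (b + 1)*(b + 3)*(b + 3)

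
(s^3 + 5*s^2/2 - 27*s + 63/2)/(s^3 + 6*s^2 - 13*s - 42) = (s - 3/2)/(s + 2)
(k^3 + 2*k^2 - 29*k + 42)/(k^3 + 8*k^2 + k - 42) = (k - 3)/(k + 3)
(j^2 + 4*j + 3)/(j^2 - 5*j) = (j^2 + 4*j + 3)/(j*(j - 5))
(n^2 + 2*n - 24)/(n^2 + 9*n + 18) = (n - 4)/(n + 3)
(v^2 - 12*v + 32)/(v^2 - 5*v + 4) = (v - 8)/(v - 1)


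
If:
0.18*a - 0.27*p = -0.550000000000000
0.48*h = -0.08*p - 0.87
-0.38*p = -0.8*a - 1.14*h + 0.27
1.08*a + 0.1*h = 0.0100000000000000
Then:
No Solution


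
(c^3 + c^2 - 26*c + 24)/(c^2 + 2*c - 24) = c - 1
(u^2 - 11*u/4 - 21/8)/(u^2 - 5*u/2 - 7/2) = (u + 3/4)/(u + 1)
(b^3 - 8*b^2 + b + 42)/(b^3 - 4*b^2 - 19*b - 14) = (b - 3)/(b + 1)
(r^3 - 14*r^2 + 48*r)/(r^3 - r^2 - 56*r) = (r - 6)/(r + 7)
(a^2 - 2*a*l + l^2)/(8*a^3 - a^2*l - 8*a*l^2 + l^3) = (a - l)/(8*a^2 + 7*a*l - l^2)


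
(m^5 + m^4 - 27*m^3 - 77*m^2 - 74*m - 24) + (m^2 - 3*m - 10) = m^5 + m^4 - 27*m^3 - 76*m^2 - 77*m - 34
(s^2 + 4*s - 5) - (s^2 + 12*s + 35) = -8*s - 40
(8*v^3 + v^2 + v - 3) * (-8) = -64*v^3 - 8*v^2 - 8*v + 24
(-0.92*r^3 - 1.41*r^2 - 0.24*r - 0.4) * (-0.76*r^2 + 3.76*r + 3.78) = 0.6992*r^5 - 2.3876*r^4 - 8.5968*r^3 - 5.9282*r^2 - 2.4112*r - 1.512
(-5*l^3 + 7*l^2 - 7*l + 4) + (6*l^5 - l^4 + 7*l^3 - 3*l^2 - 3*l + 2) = 6*l^5 - l^4 + 2*l^3 + 4*l^2 - 10*l + 6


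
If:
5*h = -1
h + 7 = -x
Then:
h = -1/5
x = -34/5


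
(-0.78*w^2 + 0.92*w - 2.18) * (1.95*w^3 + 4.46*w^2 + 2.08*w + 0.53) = -1.521*w^5 - 1.6848*w^4 - 1.7702*w^3 - 8.2226*w^2 - 4.0468*w - 1.1554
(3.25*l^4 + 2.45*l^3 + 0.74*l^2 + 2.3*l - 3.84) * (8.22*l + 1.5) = 26.715*l^5 + 25.014*l^4 + 9.7578*l^3 + 20.016*l^2 - 28.1148*l - 5.76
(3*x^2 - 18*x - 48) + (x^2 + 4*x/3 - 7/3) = 4*x^2 - 50*x/3 - 151/3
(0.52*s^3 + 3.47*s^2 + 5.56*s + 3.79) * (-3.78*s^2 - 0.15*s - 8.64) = -1.9656*s^5 - 13.1946*s^4 - 26.0301*s^3 - 45.141*s^2 - 48.6069*s - 32.7456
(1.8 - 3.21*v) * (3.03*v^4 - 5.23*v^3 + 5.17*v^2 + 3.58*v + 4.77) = -9.7263*v^5 + 22.2423*v^4 - 26.0097*v^3 - 2.1858*v^2 - 8.8677*v + 8.586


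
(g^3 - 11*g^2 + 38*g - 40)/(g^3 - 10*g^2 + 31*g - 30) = (g - 4)/(g - 3)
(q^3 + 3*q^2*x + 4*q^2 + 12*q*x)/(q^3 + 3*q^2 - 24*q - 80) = q*(q + 3*x)/(q^2 - q - 20)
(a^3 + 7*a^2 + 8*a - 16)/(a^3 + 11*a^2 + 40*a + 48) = (a - 1)/(a + 3)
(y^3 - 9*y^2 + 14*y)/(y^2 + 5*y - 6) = y*(y^2 - 9*y + 14)/(y^2 + 5*y - 6)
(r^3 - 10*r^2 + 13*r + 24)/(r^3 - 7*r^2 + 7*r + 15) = (r - 8)/(r - 5)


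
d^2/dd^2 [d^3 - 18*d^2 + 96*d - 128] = 6*d - 36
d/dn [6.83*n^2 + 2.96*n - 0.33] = 13.66*n + 2.96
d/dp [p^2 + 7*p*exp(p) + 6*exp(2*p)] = 7*p*exp(p) + 2*p + 12*exp(2*p) + 7*exp(p)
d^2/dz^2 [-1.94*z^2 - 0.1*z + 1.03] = -3.88000000000000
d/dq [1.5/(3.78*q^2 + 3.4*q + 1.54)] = (-11.34*q - 5.1)/(3.78*q^2 + 3.4*q + 1.54)^2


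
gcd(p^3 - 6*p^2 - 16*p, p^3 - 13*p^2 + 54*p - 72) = 1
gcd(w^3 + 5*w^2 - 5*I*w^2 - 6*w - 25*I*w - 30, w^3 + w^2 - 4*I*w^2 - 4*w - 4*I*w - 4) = w - 2*I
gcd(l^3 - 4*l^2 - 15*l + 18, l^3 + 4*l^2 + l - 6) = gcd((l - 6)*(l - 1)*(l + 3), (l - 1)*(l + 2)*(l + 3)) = l^2 + 2*l - 3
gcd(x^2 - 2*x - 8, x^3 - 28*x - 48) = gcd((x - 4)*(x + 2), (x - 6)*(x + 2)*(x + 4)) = x + 2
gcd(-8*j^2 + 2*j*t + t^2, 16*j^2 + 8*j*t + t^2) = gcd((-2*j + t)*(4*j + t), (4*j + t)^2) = 4*j + t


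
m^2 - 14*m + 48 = (m - 8)*(m - 6)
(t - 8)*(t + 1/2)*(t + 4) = t^3 - 7*t^2/2 - 34*t - 16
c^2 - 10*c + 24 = (c - 6)*(c - 4)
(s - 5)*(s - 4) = s^2 - 9*s + 20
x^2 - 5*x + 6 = (x - 3)*(x - 2)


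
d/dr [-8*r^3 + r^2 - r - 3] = -24*r^2 + 2*r - 1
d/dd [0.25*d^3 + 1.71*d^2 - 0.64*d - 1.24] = 0.75*d^2 + 3.42*d - 0.64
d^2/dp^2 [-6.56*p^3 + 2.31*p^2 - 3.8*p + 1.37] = 4.62 - 39.36*p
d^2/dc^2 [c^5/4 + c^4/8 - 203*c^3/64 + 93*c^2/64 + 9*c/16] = 5*c^3 + 3*c^2/2 - 609*c/32 + 93/32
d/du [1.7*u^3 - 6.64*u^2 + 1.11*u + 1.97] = 5.1*u^2 - 13.28*u + 1.11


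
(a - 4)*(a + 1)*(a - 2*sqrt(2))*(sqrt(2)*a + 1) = sqrt(2)*a^4 - 3*sqrt(2)*a^3 - 3*a^3 - 6*sqrt(2)*a^2 + 9*a^2 + 6*sqrt(2)*a + 12*a + 8*sqrt(2)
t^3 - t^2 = t^2*(t - 1)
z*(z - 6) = z^2 - 6*z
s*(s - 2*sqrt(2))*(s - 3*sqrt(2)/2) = s^3 - 7*sqrt(2)*s^2/2 + 6*s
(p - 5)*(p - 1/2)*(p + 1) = p^3 - 9*p^2/2 - 3*p + 5/2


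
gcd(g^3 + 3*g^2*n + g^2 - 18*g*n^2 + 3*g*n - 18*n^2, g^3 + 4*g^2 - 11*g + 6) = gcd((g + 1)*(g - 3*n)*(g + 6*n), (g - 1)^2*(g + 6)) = 1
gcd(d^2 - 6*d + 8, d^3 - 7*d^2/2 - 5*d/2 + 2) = d - 4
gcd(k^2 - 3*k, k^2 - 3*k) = k^2 - 3*k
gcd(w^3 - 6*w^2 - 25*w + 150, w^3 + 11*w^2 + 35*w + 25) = w + 5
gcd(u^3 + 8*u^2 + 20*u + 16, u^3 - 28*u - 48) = u^2 + 6*u + 8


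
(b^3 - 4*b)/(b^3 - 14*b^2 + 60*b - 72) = b*(b + 2)/(b^2 - 12*b + 36)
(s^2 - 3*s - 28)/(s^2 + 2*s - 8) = (s - 7)/(s - 2)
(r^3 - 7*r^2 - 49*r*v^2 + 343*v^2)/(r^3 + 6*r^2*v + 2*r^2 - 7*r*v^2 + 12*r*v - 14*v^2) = (r^2 - 7*r*v - 7*r + 49*v)/(r^2 - r*v + 2*r - 2*v)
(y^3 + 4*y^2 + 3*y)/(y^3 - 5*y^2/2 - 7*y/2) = 2*(y + 3)/(2*y - 7)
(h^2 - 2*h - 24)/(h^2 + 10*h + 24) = (h - 6)/(h + 6)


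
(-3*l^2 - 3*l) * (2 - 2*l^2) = 6*l^4 + 6*l^3 - 6*l^2 - 6*l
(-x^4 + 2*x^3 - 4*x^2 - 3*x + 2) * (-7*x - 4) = 7*x^5 - 10*x^4 + 20*x^3 + 37*x^2 - 2*x - 8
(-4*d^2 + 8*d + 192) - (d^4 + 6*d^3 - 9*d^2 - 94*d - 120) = -d^4 - 6*d^3 + 5*d^2 + 102*d + 312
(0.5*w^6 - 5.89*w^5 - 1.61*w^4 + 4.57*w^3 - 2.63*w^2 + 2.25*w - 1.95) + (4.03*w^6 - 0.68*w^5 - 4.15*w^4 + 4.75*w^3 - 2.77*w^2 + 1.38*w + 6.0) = 4.53*w^6 - 6.57*w^5 - 5.76*w^4 + 9.32*w^3 - 5.4*w^2 + 3.63*w + 4.05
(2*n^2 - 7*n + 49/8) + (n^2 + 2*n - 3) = 3*n^2 - 5*n + 25/8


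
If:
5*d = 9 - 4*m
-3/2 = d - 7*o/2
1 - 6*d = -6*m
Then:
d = 29/27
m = 49/54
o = 139/189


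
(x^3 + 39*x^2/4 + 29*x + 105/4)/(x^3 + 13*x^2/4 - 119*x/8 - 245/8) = 2*(x + 3)/(2*x - 7)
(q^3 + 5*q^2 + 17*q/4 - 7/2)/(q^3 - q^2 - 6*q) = (q^2 + 3*q - 7/4)/(q*(q - 3))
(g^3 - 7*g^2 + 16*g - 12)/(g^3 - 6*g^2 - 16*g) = (-g^3 + 7*g^2 - 16*g + 12)/(g*(-g^2 + 6*g + 16))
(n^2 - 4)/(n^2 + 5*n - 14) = (n + 2)/(n + 7)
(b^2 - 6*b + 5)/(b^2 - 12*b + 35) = (b - 1)/(b - 7)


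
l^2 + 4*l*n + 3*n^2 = (l + n)*(l + 3*n)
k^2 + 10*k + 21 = (k + 3)*(k + 7)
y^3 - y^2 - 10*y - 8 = (y - 4)*(y + 1)*(y + 2)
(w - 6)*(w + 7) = w^2 + w - 42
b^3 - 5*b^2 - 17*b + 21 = (b - 7)*(b - 1)*(b + 3)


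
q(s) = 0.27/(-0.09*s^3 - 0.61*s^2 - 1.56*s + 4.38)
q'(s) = 0.27*(0.27*s^2 + 1.22*s + 1.56)/(-0.09*s^3 - 0.61*s^2 - 1.56*s + 4.38)^2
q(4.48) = -0.01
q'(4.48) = 0.01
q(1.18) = 0.18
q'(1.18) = 0.38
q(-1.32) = 0.05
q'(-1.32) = 0.00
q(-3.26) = 0.04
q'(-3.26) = 0.00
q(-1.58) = 0.05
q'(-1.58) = 0.00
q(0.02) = 0.06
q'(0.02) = 0.02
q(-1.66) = 0.05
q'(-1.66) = 0.00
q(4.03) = -0.02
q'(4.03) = 0.01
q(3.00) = -0.03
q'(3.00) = 0.03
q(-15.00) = 0.00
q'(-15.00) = 0.00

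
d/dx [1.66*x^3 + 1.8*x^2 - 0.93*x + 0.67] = 4.98*x^2 + 3.6*x - 0.93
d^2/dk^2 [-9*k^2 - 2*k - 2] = -18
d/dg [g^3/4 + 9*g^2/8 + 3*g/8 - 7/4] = 3*g^2/4 + 9*g/4 + 3/8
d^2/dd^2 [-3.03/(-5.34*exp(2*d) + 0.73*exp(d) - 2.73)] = ((2.2119 - 64.7208*exp(d))*(5.34*exp(2*d) - 0.73*exp(d) + 2.73) + 3.03*(10.68*exp(d) - 0.73)*(21.36*exp(d) - 1.46)*exp(d))*exp(d)/(5.34*exp(2*d) - 0.73*exp(d) + 2.73)^3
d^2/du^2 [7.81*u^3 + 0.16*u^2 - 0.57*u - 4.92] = 46.86*u + 0.32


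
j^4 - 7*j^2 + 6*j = j*(j - 2)*(j - 1)*(j + 3)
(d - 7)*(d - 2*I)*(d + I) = d^3 - 7*d^2 - I*d^2 + 2*d + 7*I*d - 14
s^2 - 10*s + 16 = (s - 8)*(s - 2)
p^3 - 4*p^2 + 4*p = p*(p - 2)^2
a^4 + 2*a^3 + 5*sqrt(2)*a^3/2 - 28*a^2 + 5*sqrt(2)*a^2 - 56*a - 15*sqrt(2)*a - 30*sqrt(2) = (a + 2)*(a - 3*sqrt(2))*(a + sqrt(2)/2)*(a + 5*sqrt(2))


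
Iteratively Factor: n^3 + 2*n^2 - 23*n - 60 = (n - 5)*(n^2 + 7*n + 12) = (n - 5)*(n + 3)*(n + 4)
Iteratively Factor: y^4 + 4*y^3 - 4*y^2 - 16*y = (y + 4)*(y^3 - 4*y) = (y + 2)*(y + 4)*(y^2 - 2*y) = (y - 2)*(y + 2)*(y + 4)*(y)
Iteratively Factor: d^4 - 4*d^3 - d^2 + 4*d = (d - 1)*(d^3 - 3*d^2 - 4*d) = (d - 4)*(d - 1)*(d^2 + d) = d*(d - 4)*(d - 1)*(d + 1)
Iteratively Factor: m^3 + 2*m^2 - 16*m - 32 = (m + 4)*(m^2 - 2*m - 8) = (m - 4)*(m + 4)*(m + 2)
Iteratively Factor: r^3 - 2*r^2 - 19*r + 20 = (r - 5)*(r^2 + 3*r - 4) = (r - 5)*(r - 1)*(r + 4)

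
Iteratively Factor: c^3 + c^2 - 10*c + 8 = (c + 4)*(c^2 - 3*c + 2) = (c - 1)*(c + 4)*(c - 2)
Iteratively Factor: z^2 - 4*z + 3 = (z - 3)*(z - 1)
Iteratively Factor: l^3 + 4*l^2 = (l + 4)*(l^2) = l*(l + 4)*(l)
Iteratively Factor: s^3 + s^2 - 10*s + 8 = (s + 4)*(s^2 - 3*s + 2) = (s - 2)*(s + 4)*(s - 1)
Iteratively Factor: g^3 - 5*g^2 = (g - 5)*(g^2) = g*(g - 5)*(g)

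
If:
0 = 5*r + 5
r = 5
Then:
No Solution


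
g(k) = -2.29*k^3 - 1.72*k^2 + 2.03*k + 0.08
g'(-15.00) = -1492.12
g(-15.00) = 7311.38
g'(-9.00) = -523.48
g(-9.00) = 1511.90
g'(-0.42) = 2.26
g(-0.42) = -0.91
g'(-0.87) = -0.18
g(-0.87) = -1.48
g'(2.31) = -42.58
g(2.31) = -32.64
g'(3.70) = -104.75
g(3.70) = -131.95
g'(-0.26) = 2.46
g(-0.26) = -0.52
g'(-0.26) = 2.46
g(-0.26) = -0.52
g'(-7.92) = -401.66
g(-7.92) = 1013.77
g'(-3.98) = -93.10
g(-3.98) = 109.13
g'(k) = -6.87*k^2 - 3.44*k + 2.03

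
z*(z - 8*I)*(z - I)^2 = z^4 - 10*I*z^3 - 17*z^2 + 8*I*z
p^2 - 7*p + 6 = (p - 6)*(p - 1)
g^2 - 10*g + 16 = (g - 8)*(g - 2)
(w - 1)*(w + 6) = w^2 + 5*w - 6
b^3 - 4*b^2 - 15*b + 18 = (b - 6)*(b - 1)*(b + 3)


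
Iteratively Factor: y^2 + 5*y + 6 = (y + 3)*(y + 2)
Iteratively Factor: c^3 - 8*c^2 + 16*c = (c - 4)*(c^2 - 4*c) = (c - 4)^2*(c)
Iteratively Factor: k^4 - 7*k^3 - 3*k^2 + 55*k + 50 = (k + 1)*(k^3 - 8*k^2 + 5*k + 50) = (k - 5)*(k + 1)*(k^2 - 3*k - 10) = (k - 5)*(k + 1)*(k + 2)*(k - 5)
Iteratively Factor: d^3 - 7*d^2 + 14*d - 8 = (d - 2)*(d^2 - 5*d + 4) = (d - 4)*(d - 2)*(d - 1)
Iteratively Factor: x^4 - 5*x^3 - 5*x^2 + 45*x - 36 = (x + 3)*(x^3 - 8*x^2 + 19*x - 12) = (x - 4)*(x + 3)*(x^2 - 4*x + 3) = (x - 4)*(x - 3)*(x + 3)*(x - 1)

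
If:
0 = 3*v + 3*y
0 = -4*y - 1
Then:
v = 1/4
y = -1/4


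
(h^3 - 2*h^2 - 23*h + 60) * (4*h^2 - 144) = 4*h^5 - 8*h^4 - 236*h^3 + 528*h^2 + 3312*h - 8640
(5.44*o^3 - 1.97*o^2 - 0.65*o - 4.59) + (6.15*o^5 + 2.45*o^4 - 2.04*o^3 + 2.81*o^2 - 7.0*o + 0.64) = 6.15*o^5 + 2.45*o^4 + 3.4*o^3 + 0.84*o^2 - 7.65*o - 3.95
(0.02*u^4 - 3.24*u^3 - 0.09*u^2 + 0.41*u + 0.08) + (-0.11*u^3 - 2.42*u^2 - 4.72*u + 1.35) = 0.02*u^4 - 3.35*u^3 - 2.51*u^2 - 4.31*u + 1.43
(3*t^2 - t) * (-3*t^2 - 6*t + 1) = -9*t^4 - 15*t^3 + 9*t^2 - t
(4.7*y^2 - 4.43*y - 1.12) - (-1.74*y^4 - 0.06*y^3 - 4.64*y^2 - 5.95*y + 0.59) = 1.74*y^4 + 0.06*y^3 + 9.34*y^2 + 1.52*y - 1.71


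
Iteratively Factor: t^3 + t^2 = (t + 1)*(t^2) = t*(t + 1)*(t)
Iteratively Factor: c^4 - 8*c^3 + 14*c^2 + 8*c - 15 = (c + 1)*(c^3 - 9*c^2 + 23*c - 15) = (c - 3)*(c + 1)*(c^2 - 6*c + 5) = (c - 3)*(c - 1)*(c + 1)*(c - 5)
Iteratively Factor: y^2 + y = (y + 1)*(y)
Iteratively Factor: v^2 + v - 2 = (v - 1)*(v + 2)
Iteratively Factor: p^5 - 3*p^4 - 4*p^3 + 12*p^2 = (p - 3)*(p^4 - 4*p^2) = p*(p - 3)*(p^3 - 4*p) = p^2*(p - 3)*(p^2 - 4) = p^2*(p - 3)*(p + 2)*(p - 2)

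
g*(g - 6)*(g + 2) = g^3 - 4*g^2 - 12*g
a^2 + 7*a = a*(a + 7)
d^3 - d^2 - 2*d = d*(d - 2)*(d + 1)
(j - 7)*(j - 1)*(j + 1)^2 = j^4 - 6*j^3 - 8*j^2 + 6*j + 7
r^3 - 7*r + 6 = (r - 2)*(r - 1)*(r + 3)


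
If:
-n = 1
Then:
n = -1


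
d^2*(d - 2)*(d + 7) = d^4 + 5*d^3 - 14*d^2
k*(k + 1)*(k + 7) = k^3 + 8*k^2 + 7*k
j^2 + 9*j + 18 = (j + 3)*(j + 6)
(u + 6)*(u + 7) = u^2 + 13*u + 42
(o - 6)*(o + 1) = o^2 - 5*o - 6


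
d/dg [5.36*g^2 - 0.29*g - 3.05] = 10.72*g - 0.29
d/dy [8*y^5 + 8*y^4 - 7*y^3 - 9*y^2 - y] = 40*y^4 + 32*y^3 - 21*y^2 - 18*y - 1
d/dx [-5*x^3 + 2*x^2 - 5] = x*(4 - 15*x)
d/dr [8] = 0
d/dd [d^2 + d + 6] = 2*d + 1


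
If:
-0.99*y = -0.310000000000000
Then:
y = 0.31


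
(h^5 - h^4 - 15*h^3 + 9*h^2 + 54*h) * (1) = h^5 - h^4 - 15*h^3 + 9*h^2 + 54*h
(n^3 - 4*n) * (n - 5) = n^4 - 5*n^3 - 4*n^2 + 20*n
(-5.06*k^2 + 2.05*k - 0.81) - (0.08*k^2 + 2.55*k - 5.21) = -5.14*k^2 - 0.5*k + 4.4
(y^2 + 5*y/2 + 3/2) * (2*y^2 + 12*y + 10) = 2*y^4 + 17*y^3 + 43*y^2 + 43*y + 15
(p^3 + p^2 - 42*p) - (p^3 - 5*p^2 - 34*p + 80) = 6*p^2 - 8*p - 80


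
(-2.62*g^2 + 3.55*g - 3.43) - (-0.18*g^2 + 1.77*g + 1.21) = -2.44*g^2 + 1.78*g - 4.64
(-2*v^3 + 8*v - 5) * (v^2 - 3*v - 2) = -2*v^5 + 6*v^4 + 12*v^3 - 29*v^2 - v + 10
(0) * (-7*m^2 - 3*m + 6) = 0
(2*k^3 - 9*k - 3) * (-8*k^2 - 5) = -16*k^5 + 62*k^3 + 24*k^2 + 45*k + 15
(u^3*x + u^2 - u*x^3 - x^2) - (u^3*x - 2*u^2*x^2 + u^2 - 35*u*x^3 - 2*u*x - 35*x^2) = 2*u^2*x^2 + 34*u*x^3 + 2*u*x + 34*x^2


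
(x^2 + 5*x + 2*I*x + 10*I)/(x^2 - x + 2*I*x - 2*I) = (x + 5)/(x - 1)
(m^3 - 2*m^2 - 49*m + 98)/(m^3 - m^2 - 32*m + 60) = (m^2 - 49)/(m^2 + m - 30)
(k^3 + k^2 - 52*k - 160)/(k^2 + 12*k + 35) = (k^2 - 4*k - 32)/(k + 7)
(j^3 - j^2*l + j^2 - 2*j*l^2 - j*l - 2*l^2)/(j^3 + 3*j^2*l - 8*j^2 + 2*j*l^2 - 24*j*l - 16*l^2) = (j^2 - 2*j*l + j - 2*l)/(j^2 + 2*j*l - 8*j - 16*l)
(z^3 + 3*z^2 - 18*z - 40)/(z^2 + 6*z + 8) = (z^2 + z - 20)/(z + 4)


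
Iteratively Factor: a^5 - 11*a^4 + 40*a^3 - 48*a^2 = (a)*(a^4 - 11*a^3 + 40*a^2 - 48*a) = a^2*(a^3 - 11*a^2 + 40*a - 48) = a^2*(a - 4)*(a^2 - 7*a + 12) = a^2*(a - 4)*(a - 3)*(a - 4)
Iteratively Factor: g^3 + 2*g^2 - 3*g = (g + 3)*(g^2 - g) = g*(g + 3)*(g - 1)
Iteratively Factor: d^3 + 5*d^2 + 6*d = (d)*(d^2 + 5*d + 6) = d*(d + 2)*(d + 3)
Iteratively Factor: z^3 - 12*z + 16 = (z - 2)*(z^2 + 2*z - 8) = (z - 2)^2*(z + 4)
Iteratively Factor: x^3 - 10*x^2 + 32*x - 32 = (x - 2)*(x^2 - 8*x + 16) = (x - 4)*(x - 2)*(x - 4)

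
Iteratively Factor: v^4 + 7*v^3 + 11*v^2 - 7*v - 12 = (v + 4)*(v^3 + 3*v^2 - v - 3) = (v + 3)*(v + 4)*(v^2 - 1) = (v + 1)*(v + 3)*(v + 4)*(v - 1)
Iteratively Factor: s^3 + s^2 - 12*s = (s + 4)*(s^2 - 3*s) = (s - 3)*(s + 4)*(s)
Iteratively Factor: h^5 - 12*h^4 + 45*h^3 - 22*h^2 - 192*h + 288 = (h - 4)*(h^4 - 8*h^3 + 13*h^2 + 30*h - 72) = (h - 4)*(h - 3)*(h^3 - 5*h^2 - 2*h + 24) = (h - 4)^2*(h - 3)*(h^2 - h - 6) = (h - 4)^2*(h - 3)^2*(h + 2)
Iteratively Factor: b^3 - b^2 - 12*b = (b - 4)*(b^2 + 3*b) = b*(b - 4)*(b + 3)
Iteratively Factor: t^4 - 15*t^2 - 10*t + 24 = (t - 4)*(t^3 + 4*t^2 + t - 6) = (t - 4)*(t + 3)*(t^2 + t - 2) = (t - 4)*(t + 2)*(t + 3)*(t - 1)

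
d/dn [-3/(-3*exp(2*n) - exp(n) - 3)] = (-18*exp(n) - 3)*exp(n)/(3*exp(2*n) + exp(n) + 3)^2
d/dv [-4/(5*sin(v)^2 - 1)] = 80*sin(2*v)/(3 - 5*cos(2*v))^2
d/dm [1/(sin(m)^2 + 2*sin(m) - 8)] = -2*(sin(m) + 1)*cos(m)/(sin(m)^2 + 2*sin(m) - 8)^2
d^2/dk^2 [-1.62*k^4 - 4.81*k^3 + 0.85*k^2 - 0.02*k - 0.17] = -19.44*k^2 - 28.86*k + 1.7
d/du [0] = 0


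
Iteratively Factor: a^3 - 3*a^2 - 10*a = (a + 2)*(a^2 - 5*a) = a*(a + 2)*(a - 5)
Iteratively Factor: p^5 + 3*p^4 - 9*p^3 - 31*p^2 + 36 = (p + 2)*(p^4 + p^3 - 11*p^2 - 9*p + 18) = (p - 1)*(p + 2)*(p^3 + 2*p^2 - 9*p - 18) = (p - 1)*(p + 2)*(p + 3)*(p^2 - p - 6) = (p - 1)*(p + 2)^2*(p + 3)*(p - 3)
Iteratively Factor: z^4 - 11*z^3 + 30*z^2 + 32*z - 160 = (z - 5)*(z^3 - 6*z^2 + 32) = (z - 5)*(z - 4)*(z^2 - 2*z - 8) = (z - 5)*(z - 4)^2*(z + 2)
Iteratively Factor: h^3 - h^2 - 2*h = (h + 1)*(h^2 - 2*h) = (h - 2)*(h + 1)*(h)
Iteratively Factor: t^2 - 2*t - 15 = (t - 5)*(t + 3)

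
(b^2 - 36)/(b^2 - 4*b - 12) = (b + 6)/(b + 2)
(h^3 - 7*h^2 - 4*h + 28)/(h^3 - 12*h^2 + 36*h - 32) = (h^2 - 5*h - 14)/(h^2 - 10*h + 16)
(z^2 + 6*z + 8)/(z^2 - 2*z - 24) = (z + 2)/(z - 6)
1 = 1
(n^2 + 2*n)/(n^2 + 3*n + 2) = n/(n + 1)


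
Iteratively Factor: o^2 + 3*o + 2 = (o + 1)*(o + 2)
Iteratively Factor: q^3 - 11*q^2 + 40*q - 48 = (q - 4)*(q^2 - 7*q + 12) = (q - 4)*(q - 3)*(q - 4)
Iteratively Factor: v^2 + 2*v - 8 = (v - 2)*(v + 4)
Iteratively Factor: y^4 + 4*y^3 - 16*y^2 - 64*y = (y + 4)*(y^3 - 16*y) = (y + 4)^2*(y^2 - 4*y) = (y - 4)*(y + 4)^2*(y)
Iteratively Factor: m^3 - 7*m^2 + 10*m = (m - 2)*(m^2 - 5*m) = (m - 5)*(m - 2)*(m)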